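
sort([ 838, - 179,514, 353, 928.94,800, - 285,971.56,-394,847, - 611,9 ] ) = [-611, - 394, - 285, - 179, 9, 353, 514, 800, 838,  847 , 928.94, 971.56 ]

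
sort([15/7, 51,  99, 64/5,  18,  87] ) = [ 15/7, 64/5,18,51, 87, 99]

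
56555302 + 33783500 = 90338802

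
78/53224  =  39/26612 = 0.00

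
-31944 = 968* ( -33)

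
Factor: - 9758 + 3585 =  - 6173 = - 6173^1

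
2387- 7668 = - 5281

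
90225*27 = 2436075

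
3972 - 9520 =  - 5548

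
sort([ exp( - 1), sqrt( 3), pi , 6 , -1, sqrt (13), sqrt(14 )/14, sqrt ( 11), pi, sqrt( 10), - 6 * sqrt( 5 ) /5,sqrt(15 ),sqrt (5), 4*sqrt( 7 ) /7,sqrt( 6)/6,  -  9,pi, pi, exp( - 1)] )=[ - 9, - 6*sqrt( 5)/5,- 1, sqrt( 14) /14, exp( - 1), exp(  -  1),sqrt(6 )/6, 4*sqrt ( 7 )/7, sqrt( 3), sqrt( 5), pi, pi, pi,  pi, sqrt(10),sqrt( 11),sqrt( 13) , sqrt( 15 ), 6]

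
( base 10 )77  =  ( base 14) 57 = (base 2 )1001101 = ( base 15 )52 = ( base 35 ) 27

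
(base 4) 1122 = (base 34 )2m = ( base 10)90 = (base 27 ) 39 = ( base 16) 5A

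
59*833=49147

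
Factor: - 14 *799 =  - 2^1 *7^1*17^1*47^1 = - 11186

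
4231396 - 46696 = 4184700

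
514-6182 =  -5668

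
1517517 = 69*21993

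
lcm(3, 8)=24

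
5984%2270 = 1444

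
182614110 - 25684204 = 156929906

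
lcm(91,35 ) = 455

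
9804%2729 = 1617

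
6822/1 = 6822 = 6822.00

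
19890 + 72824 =92714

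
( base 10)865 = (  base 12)601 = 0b1101100001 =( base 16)361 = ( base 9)1161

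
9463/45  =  210 + 13/45 = 210.29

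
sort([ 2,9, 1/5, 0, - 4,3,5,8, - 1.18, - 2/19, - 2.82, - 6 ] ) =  [ - 6,  -  4, - 2.82,- 1.18, - 2/19, 0,  1/5,2,3,5, 8,9] 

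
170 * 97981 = 16656770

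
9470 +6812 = 16282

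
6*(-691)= - 4146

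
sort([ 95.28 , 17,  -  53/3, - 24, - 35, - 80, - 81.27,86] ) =[ - 81.27, - 80,  -  35, - 24, - 53/3,17,86, 95.28]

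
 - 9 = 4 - 13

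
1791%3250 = 1791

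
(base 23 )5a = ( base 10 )125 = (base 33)3q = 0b1111101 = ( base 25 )50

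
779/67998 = 779/67998 = 0.01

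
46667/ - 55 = -46667/55 = -  848.49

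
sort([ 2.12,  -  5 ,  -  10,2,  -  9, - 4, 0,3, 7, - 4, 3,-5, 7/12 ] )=[ - 10, - 9 ,  -  5, - 5, - 4,  -  4,0,7/12,2 , 2.12, 3,3,7]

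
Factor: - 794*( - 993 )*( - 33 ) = -2^1*3^2*11^1*331^1*397^1 = - 26018586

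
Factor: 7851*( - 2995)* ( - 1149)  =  3^2*5^1*383^1 *599^1*2617^1 = 27017293005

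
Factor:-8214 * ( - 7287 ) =59855418= 2^1 * 3^2*7^1*37^2 * 347^1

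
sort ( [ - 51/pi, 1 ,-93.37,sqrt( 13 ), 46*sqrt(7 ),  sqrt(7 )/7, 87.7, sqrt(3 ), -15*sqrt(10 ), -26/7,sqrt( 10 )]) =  [ - 93.37, -15 * sqrt( 10), -51/pi, - 26/7, sqrt( 7 )/7,1,sqrt (3),sqrt( 10), sqrt( 13),87.7,  46 * sqrt(7)] 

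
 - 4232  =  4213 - 8445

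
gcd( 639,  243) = 9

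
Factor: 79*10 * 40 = 2^4*5^2*79^1 = 31600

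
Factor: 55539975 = 3^1*5^2*740533^1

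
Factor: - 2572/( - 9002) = 2/7 = 2^1 * 7^( - 1 ) 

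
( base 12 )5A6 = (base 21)1J6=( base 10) 846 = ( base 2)1101001110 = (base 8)1516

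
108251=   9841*11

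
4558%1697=1164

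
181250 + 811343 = 992593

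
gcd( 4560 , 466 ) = 2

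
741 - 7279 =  - 6538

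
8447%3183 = 2081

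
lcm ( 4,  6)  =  12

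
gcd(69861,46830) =3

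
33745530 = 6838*4935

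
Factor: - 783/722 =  - 2^( - 1)*3^3*19^( - 2)*29^1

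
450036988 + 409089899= 859126887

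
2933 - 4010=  - 1077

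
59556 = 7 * 8508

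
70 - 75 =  - 5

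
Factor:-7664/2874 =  - 8/3 = -2^3 * 3^( - 1 ) 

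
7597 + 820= 8417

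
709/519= 1+190/519 = 1.37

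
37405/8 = 37405/8 = 4675.62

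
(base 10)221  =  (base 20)B1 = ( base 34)6H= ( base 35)6B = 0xDD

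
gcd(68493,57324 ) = 51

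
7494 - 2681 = 4813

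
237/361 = 237/361 = 0.66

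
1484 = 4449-2965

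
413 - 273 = 140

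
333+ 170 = 503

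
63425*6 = 380550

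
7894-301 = 7593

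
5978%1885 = 323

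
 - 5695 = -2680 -3015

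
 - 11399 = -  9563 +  - 1836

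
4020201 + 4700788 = 8720989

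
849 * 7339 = 6230811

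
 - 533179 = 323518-856697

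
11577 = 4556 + 7021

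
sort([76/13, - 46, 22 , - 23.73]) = [ - 46, - 23.73, 76/13,22 ] 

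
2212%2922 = 2212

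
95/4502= 95/4502  =  0.02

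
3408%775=308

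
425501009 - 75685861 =349815148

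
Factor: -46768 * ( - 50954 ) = 2^5 * 37^1 *73^1*79^1*349^1 = 2383016672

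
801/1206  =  89/134 = 0.66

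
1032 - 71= 961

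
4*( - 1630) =  -  6520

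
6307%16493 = 6307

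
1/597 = 1/597 =0.00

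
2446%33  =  4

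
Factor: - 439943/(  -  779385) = 3^ (-1)*5^( - 1)*7^1*17^1*223^( - 1)*233^(-1)*3697^1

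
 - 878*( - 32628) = 28647384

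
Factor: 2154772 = 2^2 * 199^1*2707^1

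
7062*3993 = 28198566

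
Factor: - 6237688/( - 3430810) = 3118844/1715405 = 2^2*5^( - 1)*173^1 * 4507^1 * 343081^(  -  1)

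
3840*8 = 30720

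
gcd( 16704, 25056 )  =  8352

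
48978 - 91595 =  - 42617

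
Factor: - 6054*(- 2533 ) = 2^1 * 3^1*17^1*149^1*1009^1 = 15334782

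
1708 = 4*427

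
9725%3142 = 299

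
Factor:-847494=  -  2^1*3^2*197^1*239^1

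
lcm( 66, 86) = 2838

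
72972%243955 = 72972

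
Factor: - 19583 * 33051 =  -3^1*23^1*479^1*19583^1 = - 647237733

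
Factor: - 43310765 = -5^1*8662153^1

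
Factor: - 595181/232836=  - 2^( -2 )*3^( - 1)*19403^( - 1) * 595181^1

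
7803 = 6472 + 1331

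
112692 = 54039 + 58653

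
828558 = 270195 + 558363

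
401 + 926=1327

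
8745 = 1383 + 7362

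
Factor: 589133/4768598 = 2^( - 1)*19^1*79^( - 1)*101^1*307^1*30181^( - 1 ) 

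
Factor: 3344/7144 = 22/47 = 2^1*11^1*47^( - 1)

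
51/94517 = 51/94517  =  0.00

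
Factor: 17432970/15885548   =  8716485/7942774 = 2^(  -  1)*3^1*5^1*7^( - 1)*17^( - 1)*23^( - 1)*1451^( - 1)*581099^1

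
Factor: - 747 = -3^2*83^1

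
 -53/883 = - 1  +  830/883  =  - 0.06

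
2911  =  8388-5477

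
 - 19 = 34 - 53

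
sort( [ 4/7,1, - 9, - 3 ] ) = [  -  9, - 3,4/7 , 1] 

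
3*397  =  1191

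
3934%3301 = 633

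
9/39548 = 9/39548 = 0.00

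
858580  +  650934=1509514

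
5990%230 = 10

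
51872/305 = 170 + 22/305= 170.07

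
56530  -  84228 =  - 27698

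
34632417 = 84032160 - 49399743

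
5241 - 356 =4885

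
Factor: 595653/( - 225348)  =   - 941/356 = -2^( - 2) * 89^ (-1)*941^1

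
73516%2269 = 908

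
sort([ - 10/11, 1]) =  [ - 10/11,  1 ]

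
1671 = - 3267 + 4938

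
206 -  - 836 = 1042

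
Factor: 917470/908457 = 2^1*3^( - 1 )*5^1* 11^( - 1 )*23^1*3989^1*27529^( - 1) 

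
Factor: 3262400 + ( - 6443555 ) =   -  3^1*5^1*29^1* 71^1*103^1 = - 3181155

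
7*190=1330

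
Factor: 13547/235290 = 19/330 =2^( - 1 ) * 3^(  -  1)*5^( - 1 )*11^ (-1) * 19^1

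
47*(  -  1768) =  - 83096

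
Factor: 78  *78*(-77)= - 2^2*3^2*  7^1*11^1*13^2=- 468468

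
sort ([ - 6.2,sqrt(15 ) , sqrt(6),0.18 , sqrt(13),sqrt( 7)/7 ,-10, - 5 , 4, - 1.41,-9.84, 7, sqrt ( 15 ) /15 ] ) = [ - 10, - 9.84, - 6.2,- 5, - 1.41,  0.18,  sqrt( 15)/15,sqrt( 7)/7, sqrt(6 ),sqrt(13),sqrt( 15),4,7]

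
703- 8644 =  - 7941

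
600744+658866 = 1259610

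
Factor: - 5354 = -2^1*2677^1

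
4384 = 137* 32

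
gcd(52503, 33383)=1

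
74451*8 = 595608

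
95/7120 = 19/1424 = 0.01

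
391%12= 7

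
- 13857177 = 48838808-62695985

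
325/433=325/433 = 0.75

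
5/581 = 5/581 = 0.01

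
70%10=0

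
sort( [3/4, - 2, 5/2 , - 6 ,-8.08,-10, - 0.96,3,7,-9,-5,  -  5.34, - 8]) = [ - 10, - 9, - 8.08, - 8,-6, - 5.34,-5, - 2, - 0.96, 3/4 , 5/2,3,7] 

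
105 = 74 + 31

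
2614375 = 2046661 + 567714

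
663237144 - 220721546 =442515598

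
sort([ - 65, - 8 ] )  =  [ - 65, - 8 ]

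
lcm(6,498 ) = 498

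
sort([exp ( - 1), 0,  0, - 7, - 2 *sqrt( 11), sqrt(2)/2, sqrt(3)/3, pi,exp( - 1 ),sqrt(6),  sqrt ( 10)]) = [ - 7, - 2*sqrt( 11), 0,0, exp( - 1) , exp ( - 1),sqrt(3) /3,  sqrt(2 ) /2  ,  sqrt(6), pi,sqrt(10)]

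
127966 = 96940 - - 31026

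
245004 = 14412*17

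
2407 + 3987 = 6394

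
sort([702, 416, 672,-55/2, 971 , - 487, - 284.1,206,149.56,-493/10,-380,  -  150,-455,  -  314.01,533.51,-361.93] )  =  [ - 487,-455,  -  380,-361.93, - 314.01,- 284.1, - 150 ,  -  493/10, - 55/2,149.56,206, 416,533.51,672,702,971 ]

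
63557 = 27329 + 36228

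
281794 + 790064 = 1071858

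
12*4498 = 53976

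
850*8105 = 6889250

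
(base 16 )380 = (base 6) 4052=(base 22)1IG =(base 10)896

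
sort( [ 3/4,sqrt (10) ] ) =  [ 3/4,sqrt (10 )] 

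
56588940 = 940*60201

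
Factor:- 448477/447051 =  - 629/627 = -3^( - 1 )* 11^( -1 ) * 17^1*19^( - 1 )*37^1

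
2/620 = 1/310 = 0.00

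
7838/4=1959  +  1/2 = 1959.50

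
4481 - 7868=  - 3387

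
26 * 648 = 16848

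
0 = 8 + -8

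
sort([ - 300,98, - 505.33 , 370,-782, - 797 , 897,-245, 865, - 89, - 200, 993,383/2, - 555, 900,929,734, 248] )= [ -797, - 782, - 555,-505.33, - 300, -245, - 200, - 89,98, 383/2,248,370,734,  865,897, 900,929, 993 ]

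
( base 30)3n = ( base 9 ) 135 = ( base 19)5I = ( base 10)113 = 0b1110001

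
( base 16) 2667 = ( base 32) 9J7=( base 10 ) 9831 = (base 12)5833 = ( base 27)DD3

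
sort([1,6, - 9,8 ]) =[ - 9, 1,6,8]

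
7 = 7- 0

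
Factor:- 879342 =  - 2^1*3^1*17^1*37^1 * 233^1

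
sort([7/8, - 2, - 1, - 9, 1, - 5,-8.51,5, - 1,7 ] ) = [ - 9, - 8.51,  -  5, - 2, - 1,  -  1, 7/8 , 1,  5,7 ] 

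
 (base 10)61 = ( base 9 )67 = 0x3d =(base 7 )115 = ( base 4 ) 331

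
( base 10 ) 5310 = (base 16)14be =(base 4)1102332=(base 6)40330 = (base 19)ed9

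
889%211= 45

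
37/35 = 37/35=1.06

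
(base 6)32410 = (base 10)4470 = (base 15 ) 14D0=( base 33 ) 43F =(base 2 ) 1000101110110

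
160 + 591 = 751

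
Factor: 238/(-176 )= -2^(- 3 )*7^1*11^( - 1)*17^1 =- 119/88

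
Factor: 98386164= 2^2*3^4*151^1*2011^1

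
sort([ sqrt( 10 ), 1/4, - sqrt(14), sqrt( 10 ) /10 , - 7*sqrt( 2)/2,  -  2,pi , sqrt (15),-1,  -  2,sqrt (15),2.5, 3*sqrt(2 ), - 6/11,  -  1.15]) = [-7*sqrt( 2 )/2 ,-sqrt( 14 ),  -  2, - 2, - 1.15, - 1, - 6/11,1/4, sqrt( 10 ) /10, 2.5, pi, sqrt(10),sqrt( 15 ), sqrt (15 ), 3 *sqrt(2 )]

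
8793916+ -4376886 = 4417030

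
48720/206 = 24360/103 = 236.50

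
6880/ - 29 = -6880/29 = - 237.24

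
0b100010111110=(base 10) 2238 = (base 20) 5BI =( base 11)1755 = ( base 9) 3056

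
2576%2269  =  307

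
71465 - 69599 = 1866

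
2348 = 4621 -2273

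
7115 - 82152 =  - 75037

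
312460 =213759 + 98701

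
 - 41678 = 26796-68474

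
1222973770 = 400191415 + 822782355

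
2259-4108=-1849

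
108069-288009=-179940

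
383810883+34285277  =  418096160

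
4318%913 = 666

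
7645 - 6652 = 993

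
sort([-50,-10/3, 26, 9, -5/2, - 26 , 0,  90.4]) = [ - 50,-26,-10/3, - 5/2, 0, 9, 26 , 90.4] 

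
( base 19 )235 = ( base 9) 1061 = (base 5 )11114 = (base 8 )1420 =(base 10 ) 784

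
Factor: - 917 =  - 7^1* 131^1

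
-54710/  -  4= 13677+ 1/2 = 13677.50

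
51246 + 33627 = 84873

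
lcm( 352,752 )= 16544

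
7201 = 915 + 6286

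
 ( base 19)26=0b101100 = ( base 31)1D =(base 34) 1a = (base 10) 44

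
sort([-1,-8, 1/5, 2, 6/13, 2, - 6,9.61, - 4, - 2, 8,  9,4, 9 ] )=[ - 8,  -  6,  -  4, - 2,  -  1, 1/5,  6/13, 2,2, 4,8,  9,  9, 9.61]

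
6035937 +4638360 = 10674297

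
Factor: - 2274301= - 331^1*6871^1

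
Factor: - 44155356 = - 2^2*3^1*  7^1*37^1 * 14207^1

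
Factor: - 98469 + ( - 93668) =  - 192137 = - 11^1*17467^1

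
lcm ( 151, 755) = 755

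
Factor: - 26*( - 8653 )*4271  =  2^1*13^1*17^1 * 509^1*4271^1 = 960881038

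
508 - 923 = - 415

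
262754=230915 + 31839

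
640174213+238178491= 878352704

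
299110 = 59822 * 5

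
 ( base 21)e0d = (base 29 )7aa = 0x182b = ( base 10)6187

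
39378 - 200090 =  - 160712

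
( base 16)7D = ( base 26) 4L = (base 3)11122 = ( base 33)3Q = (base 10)125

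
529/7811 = 529/7811 = 0.07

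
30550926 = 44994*679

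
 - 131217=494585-625802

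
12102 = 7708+4394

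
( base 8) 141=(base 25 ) 3m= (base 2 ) 1100001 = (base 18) 57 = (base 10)97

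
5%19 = 5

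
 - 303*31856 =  -9652368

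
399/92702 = 399/92702 = 0.00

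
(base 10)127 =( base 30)47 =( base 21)61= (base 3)11201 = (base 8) 177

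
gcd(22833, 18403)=1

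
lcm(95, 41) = 3895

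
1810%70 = 60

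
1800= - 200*(-9 ) 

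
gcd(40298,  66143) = 1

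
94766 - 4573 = 90193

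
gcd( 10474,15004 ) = 2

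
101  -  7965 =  - 7864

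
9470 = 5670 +3800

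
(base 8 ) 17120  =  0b1111001010000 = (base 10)7760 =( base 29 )96H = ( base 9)11572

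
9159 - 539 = 8620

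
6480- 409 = 6071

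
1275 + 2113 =3388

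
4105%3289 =816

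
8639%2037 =491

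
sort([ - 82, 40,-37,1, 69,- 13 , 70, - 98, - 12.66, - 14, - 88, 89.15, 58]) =[  -  98, - 88, - 82, - 37, - 14 , - 13,-12.66, 1, 40,58,69, 70,89.15]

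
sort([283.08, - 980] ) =[-980, 283.08 ]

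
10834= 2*5417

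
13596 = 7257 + 6339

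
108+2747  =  2855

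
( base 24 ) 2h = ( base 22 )2L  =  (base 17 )3e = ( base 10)65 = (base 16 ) 41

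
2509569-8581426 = - 6071857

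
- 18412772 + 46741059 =28328287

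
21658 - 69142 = - 47484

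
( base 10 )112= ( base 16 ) 70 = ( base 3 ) 11011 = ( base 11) A2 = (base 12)94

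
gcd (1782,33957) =99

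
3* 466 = 1398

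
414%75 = 39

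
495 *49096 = 24302520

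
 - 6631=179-6810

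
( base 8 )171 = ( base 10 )121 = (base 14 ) 89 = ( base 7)232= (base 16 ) 79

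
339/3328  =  339/3328 = 0.10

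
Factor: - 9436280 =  -2^3 * 5^1*7^1*67^1*503^1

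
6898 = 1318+5580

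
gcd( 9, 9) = 9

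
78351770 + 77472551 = 155824321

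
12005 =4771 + 7234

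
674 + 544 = 1218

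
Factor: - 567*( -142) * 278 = 22382892 = 2^2 * 3^4*7^1  *71^1*139^1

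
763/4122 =763/4122 =0.19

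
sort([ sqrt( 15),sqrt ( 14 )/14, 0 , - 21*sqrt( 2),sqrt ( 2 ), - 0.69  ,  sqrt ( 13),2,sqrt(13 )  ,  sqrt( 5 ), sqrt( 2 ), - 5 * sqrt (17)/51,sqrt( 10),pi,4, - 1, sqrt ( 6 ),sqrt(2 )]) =[-21 * sqrt(2), - 1,  -  0.69, - 5*sqrt(17)/51,0,sqrt( 14)/14,  sqrt(2 ),sqrt(2 ),sqrt ( 2 ),2, sqrt( 5 ),sqrt(6),pi, sqrt( 10 )  ,  sqrt( 13),sqrt( 13 ), sqrt( 15),4]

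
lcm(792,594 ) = 2376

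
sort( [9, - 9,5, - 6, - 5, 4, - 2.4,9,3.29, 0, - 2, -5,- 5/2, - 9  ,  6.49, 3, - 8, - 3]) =[ - 9, - 9, - 8, - 6, - 5, - 5, - 3, - 5/2,- 2.4 ,  -  2,0,3,  3.29,4,5,6.49, 9,9 ] 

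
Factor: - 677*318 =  - 2^1*3^1 * 53^1*677^1 = - 215286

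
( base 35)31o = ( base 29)4cm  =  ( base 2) 111010010110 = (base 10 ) 3734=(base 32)3km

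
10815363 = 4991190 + 5824173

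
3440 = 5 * 688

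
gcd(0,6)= 6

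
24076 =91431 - 67355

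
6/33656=3/16828 = 0.00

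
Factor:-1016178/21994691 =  - 2^1*3^1 *257^1*373^( - 1 )*659^1*58967^( -1 )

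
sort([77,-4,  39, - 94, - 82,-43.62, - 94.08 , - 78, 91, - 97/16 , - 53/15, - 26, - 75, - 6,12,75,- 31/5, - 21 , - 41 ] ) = [- 94.08, - 94, - 82, - 78,-75, - 43.62,  -  41, - 26 , - 21, - 31/5, - 97/16, - 6,-4, - 53/15 , 12, 39,75, 77, 91 ] 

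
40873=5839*7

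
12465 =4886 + 7579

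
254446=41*6206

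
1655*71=117505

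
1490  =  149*10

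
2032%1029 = 1003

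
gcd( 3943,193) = 1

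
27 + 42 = 69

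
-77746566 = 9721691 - 87468257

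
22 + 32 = 54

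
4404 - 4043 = 361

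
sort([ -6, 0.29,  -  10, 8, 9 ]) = [ - 10, - 6,0.29,8, 9 ] 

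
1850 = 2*925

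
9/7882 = 9/7882 = 0.00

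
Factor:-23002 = - 2^1*7^1*31^1*53^1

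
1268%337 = 257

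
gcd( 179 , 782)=1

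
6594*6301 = 41548794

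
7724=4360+3364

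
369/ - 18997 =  - 369/18997   =  -  0.02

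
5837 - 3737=2100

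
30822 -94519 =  - 63697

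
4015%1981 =53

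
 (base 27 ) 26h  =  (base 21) 3EK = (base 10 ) 1637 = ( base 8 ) 3145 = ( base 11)1259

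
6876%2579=1718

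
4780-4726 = 54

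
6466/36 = 3233/18 = 179.61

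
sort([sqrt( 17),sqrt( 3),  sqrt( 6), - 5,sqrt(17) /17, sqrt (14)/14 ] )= [ - 5,sqrt( 17) /17,sqrt(14 ) /14,sqrt( 3), sqrt( 6),sqrt(17 ) ]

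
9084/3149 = 2 + 2786/3149 = 2.88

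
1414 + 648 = 2062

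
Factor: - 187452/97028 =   -  3^2 * 41^1*191^ ( - 1 )=-369/191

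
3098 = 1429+1669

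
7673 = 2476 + 5197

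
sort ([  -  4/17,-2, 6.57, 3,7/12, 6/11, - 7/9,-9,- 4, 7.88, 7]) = [ - 9,-4, - 2,- 7/9, - 4/17 , 6/11, 7/12,3,  6.57, 7,  7.88]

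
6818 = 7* 974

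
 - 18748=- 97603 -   -  78855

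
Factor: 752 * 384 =2^11*3^1*47^1 =288768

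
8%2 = 0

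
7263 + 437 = 7700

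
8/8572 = 2/2143 = 0.00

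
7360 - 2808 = 4552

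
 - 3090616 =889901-3980517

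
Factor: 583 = 11^1*53^1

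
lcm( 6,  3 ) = 6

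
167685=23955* 7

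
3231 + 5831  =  9062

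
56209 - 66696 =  - 10487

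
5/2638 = 5/2638 = 0.00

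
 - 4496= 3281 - 7777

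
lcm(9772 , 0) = 0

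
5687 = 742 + 4945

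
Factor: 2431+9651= 2^1*7^1 * 863^1=12082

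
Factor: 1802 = 2^1 * 17^1*53^1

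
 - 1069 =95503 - 96572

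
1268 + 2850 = 4118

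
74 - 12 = 62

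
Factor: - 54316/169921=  - 2^2*37^1*463^( - 1 ) = - 148/463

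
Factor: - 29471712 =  - 2^5*3^1*433^1*709^1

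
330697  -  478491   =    -  147794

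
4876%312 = 196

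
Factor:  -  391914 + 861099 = 469185 = 3^1*5^1*31^1*1009^1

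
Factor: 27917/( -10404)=-2^(  -  2) *3^( - 2) * 17^( - 2 ) * 27917^1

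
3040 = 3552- 512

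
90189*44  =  3968316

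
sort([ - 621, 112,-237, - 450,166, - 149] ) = [-621, - 450, - 237, - 149 , 112, 166] 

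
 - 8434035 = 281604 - 8715639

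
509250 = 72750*7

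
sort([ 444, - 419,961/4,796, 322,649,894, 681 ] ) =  [ - 419, 961/4 , 322, 444,649,681,796 , 894 ] 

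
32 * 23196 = 742272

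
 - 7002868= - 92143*76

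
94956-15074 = 79882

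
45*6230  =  280350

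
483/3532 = 483/3532 = 0.14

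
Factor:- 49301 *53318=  - 2628630718 = -2^1*7^1*53^1 * 503^1 *7043^1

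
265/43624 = 265/43624 = 0.01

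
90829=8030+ 82799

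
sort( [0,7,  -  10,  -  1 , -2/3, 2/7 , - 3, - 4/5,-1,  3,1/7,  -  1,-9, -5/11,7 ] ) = [ - 10,-9, - 3, - 1,  -  1, - 1, - 4/5,  -  2/3, - 5/11, 0,1/7 , 2/7 , 3,7,7]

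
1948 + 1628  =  3576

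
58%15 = 13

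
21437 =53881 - 32444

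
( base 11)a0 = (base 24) 4E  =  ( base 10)110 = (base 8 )156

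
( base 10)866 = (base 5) 11431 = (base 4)31202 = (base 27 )152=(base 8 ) 1542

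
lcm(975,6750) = 87750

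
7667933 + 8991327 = 16659260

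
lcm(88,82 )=3608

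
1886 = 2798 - 912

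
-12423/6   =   - 2071 + 1/2 =- 2070.50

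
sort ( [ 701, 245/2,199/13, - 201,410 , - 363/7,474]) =[ - 201, - 363/7, 199/13,245/2, 410,474,701] 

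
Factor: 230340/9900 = 349/15=3^(  -  1)*5^ ( - 1 )*349^1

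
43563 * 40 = 1742520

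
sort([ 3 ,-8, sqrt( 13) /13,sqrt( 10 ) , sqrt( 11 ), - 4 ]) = [ -8, - 4, sqrt (13 )/13, 3, sqrt (10), sqrt( 11) ]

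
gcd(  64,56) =8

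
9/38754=1/4306 = 0.00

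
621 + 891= 1512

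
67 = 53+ 14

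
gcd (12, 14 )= 2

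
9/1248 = 3/416 = 0.01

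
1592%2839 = 1592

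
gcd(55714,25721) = 89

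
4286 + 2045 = 6331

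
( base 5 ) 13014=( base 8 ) 1761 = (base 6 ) 4401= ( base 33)uj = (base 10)1009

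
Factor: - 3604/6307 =  -  2^2*7^( - 1) = - 4/7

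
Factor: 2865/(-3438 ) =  - 5/6  =  - 2^ (-1 )* 3^( -1 )*  5^1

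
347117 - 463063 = - 115946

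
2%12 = 2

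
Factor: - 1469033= - 23^2*2777^1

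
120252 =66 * 1822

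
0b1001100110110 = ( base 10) 4918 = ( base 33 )4H1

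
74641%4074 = 1309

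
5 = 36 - 31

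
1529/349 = 4 + 133/349=4.38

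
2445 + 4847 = 7292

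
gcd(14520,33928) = 8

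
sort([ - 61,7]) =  [ - 61, 7] 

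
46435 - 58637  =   - 12202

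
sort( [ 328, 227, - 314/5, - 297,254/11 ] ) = [ - 297,-314/5, 254/11, 227, 328]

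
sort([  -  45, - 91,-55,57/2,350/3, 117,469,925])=[ - 91,-55, - 45,  57/2 , 350/3,117,469, 925]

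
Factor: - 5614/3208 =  - 2^ ( - 2 )*7^1 = - 7/4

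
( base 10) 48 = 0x30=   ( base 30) 1i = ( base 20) 28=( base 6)120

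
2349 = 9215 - 6866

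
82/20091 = 82/20091 = 0.00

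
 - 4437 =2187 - 6624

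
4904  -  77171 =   -  72267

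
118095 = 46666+71429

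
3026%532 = 366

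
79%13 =1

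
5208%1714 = 66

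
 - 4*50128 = - 200512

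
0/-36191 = 0/1=- 0.00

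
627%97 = 45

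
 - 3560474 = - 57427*62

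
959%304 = 47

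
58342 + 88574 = 146916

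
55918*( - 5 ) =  - 279590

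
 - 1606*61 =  - 97966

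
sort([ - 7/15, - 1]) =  [-1,  -  7/15] 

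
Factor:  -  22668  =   - 2^2 *3^1*1889^1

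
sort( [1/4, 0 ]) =[ 0,1/4 ]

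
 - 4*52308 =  - 209232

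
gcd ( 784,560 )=112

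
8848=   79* 112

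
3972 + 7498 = 11470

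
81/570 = 27/190 = 0.14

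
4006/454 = 8+187/227 = 8.82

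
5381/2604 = 5381/2604 = 2.07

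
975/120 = 65/8 = 8.12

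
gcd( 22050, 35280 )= 4410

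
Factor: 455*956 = 2^2* 5^1*7^1*13^1*239^1 = 434980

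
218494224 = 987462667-768968443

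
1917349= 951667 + 965682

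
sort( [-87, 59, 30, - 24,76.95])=[  -  87,- 24,30, 59, 76.95]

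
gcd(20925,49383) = 837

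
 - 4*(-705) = 2820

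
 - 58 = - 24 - 34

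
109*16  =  1744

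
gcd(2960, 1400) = 40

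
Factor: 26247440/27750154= 13123720/13875077 = 2^3*5^1*17^( - 1 )*101^( - 1)*8081^( - 1)*328093^1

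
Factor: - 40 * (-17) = 2^3  *  5^1*17^1=   680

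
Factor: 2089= 2089^1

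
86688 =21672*4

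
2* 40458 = 80916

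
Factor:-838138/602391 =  - 2^1*3^(-1 )  *7^1*131^1*457^1*200797^( -1 )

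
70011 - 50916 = 19095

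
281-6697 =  - 6416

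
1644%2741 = 1644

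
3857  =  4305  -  448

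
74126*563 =41732938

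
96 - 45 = 51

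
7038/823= 8 + 454/823 =8.55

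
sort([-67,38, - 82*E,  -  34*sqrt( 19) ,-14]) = [- 82 * E, - 34*sqrt( 19 ),  -  67,-14,38]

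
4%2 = 0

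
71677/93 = 770 + 67/93 = 770.72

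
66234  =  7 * 9462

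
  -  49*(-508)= 24892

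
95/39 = 95/39= 2.44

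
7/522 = 7/522=0.01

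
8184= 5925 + 2259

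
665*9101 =6052165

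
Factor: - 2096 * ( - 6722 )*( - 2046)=-28826732352  =  - 2^6 * 3^1*11^1*31^1*131^1* 3361^1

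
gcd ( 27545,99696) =1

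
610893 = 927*659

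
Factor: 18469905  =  3^1*5^1*17^1*72431^1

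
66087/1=66087=66087.00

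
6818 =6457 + 361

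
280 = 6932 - 6652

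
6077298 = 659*9222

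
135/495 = 3/11 = 0.27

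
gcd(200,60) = 20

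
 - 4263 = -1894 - 2369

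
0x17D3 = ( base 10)6099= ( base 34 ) 59D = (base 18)10ef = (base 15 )1C19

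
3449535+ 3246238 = 6695773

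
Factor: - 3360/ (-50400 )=1/15 =3^( - 1 ) *5^( - 1) 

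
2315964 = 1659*1396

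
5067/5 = 5067/5= 1013.40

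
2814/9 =312+2/3 =312.67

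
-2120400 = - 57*37200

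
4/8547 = 4/8547 = 0.00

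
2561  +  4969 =7530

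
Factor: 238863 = 3^1 * 79621^1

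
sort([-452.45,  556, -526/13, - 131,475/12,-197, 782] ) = [ - 452.45,-197,-131, -526/13,475/12,  556, 782 ] 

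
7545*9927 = 74899215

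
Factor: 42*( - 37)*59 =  - 91686=- 2^1*3^1*7^1*37^1*59^1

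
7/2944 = 7/2944 = 0.00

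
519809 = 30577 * 17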